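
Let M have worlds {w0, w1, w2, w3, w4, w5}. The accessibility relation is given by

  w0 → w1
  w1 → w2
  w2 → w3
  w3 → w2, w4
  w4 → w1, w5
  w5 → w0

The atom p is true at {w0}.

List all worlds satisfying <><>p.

w0: successors {w1}; <>p there: w1:F. ✗
w1: successors {w2}; <>p there: w2:F. ✗
w2: successors {w3}; <>p there: w3:F. ✗
w3: successors {w2, w4}; <>p there: w2:F, w4:F. ✗
w4: successors {w1, w5}; <>p there: w1:F, w5:T. ✓
w5: successors {w0}; <>p there: w0:F. ✗

{w4}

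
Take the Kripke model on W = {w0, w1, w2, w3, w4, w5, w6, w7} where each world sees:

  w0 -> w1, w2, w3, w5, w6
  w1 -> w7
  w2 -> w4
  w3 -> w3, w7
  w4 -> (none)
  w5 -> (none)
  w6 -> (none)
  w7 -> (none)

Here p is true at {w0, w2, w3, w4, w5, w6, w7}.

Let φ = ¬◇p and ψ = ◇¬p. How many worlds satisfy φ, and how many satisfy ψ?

For ¬◇p:
w0: ◇p is T. ✗
w1: ◇p is T. ✗
w2: ◇p is T. ✗
w3: ◇p is T. ✗
w4: ◇p is F. ✓
w5: ◇p is F. ✓
w6: ◇p is F. ✓
w7: ◇p is F. ✓
— 4 worlds.
For ◇¬p:
w0: successors {w1, w2, w3, w5, w6}; ¬p there: w1:T, w2:F, w3:F, w5:F, w6:F. ✓
w1: successors {w7}; ¬p there: w7:F. ✗
w2: successors {w4}; ¬p there: w4:F. ✗
w3: successors {w3, w7}; ¬p there: w3:F, w7:F. ✗
w4: no successors, so ◇¬p fails. ✗
w5: no successors, so ◇¬p fails. ✗
w6: no successors, so ◇¬p fails. ✗
w7: no successors, so ◇¬p fails. ✗
— 1 world.

4 and 1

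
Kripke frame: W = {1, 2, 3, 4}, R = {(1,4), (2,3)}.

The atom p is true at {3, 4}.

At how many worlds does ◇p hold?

1: successors {4}; p there: 4:T. ✓
2: successors {3}; p there: 3:T. ✓
3: no successors, so ◇p fails. ✗
4: no successors, so ◇p fails. ✗
Satisfying worlds: {1, 2}.

2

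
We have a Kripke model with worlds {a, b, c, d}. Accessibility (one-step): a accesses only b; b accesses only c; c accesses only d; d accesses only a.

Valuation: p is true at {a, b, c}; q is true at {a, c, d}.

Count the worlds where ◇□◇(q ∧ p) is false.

2

a: successors {b}; □◇(q ∧ p) there: b:F. ✗
b: successors {c}; □◇(q ∧ p) there: c:T. ✓
c: successors {d}; □◇(q ∧ p) there: d:F. ✗
d: successors {a}; □◇(q ∧ p) there: a:T. ✓
Satisfying worlds: {b, d}.
So ◇□◇(q ∧ p) fails at the other 2 worlds.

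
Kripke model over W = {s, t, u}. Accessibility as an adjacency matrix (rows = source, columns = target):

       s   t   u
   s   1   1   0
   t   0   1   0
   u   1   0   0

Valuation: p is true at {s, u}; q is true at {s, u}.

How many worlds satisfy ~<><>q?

s: <><>q is T. ✗
t: <><>q is F. ✓
u: <><>q is T. ✗
Satisfying worlds: {t}.

1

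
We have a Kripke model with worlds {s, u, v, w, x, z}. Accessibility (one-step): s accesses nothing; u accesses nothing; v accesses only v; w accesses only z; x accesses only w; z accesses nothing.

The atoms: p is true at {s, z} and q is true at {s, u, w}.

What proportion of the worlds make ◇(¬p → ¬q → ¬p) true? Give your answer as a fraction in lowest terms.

1/2

s: no successors, so ◇(¬p → ¬q → ¬p) fails. ✗
u: no successors, so ◇(¬p → ¬q → ¬p) fails. ✗
v: successors {v}; ¬p → ¬q → ¬p there: v:T. ✓
w: successors {z}; ¬p → ¬q → ¬p there: z:T. ✓
x: successors {w}; ¬p → ¬q → ¬p there: w:T. ✓
z: no successors, so ◇(¬p → ¬q → ¬p) fails. ✗
That's 3 of 6 worlds, so 3/6 = 1/2.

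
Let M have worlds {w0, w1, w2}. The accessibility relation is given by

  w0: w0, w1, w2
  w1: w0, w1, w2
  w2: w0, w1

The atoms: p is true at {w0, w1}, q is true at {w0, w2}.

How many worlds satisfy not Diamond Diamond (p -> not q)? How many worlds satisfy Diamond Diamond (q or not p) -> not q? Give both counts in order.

For not Diamond Diamond (p -> not q):
w0: Diamond Diamond (p -> not q) is T. ✗
w1: Diamond Diamond (p -> not q) is T. ✗
w2: Diamond Diamond (p -> not q) is T. ✗
— 0 worlds.
For Diamond Diamond (q or not p) -> not q:
w0: Diamond Diamond (q or not p) is T, not q is F. ✗
w1: Diamond Diamond (q or not p) is T, not q is T. ✓
w2: Diamond Diamond (q or not p) is T, not q is F. ✗
— 1 world.

0 and 1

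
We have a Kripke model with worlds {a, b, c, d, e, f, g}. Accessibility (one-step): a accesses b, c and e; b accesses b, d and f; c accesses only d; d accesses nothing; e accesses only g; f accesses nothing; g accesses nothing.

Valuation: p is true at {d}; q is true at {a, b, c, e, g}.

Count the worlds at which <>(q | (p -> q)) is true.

a: successors {b, c, e}; q | (p -> q) there: b:T, c:T, e:T. ✓
b: successors {b, d, f}; q | (p -> q) there: b:T, d:F, f:T. ✓
c: successors {d}; q | (p -> q) there: d:F. ✗
d: no successors, so <>(q | (p -> q)) fails. ✗
e: successors {g}; q | (p -> q) there: g:T. ✓
f: no successors, so <>(q | (p -> q)) fails. ✗
g: no successors, so <>(q | (p -> q)) fails. ✗
Satisfying worlds: {a, b, e}.

3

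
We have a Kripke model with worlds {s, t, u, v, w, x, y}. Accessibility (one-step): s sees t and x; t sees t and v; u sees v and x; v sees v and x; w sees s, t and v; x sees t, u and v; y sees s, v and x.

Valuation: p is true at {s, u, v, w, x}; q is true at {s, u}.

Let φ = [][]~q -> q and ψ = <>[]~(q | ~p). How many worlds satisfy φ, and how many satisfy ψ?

For [][]~q -> q:
s: [][]~q is F, q is T. ✓
t: [][]~q is T, q is F. ✗
u: [][]~q is F, q is T. ✓
v: [][]~q is F, q is F. ✓
w: [][]~q is T, q is F. ✗
x: [][]~q is T, q is F. ✗
y: [][]~q is F, q is F. ✓
— 4 worlds.
For <>[]~(q | ~p):
s: successors {t, x}; []~(q | ~p) there: t:F, x:F. ✗
t: successors {t, v}; []~(q | ~p) there: t:F, v:T. ✓
u: successors {v, x}; []~(q | ~p) there: v:T, x:F. ✓
v: successors {v, x}; []~(q | ~p) there: v:T, x:F. ✓
w: successors {s, t, v}; []~(q | ~p) there: s:F, t:F, v:T. ✓
x: successors {t, u, v}; []~(q | ~p) there: t:F, u:T, v:T. ✓
y: successors {s, v, x}; []~(q | ~p) there: s:F, v:T, x:F. ✓
— 6 worlds.

4 and 6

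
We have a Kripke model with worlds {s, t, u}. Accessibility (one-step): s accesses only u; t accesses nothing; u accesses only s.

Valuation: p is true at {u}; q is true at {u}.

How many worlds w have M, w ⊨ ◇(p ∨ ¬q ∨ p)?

s: successors {u}; p ∨ ¬q ∨ p there: u:T. ✓
t: no successors, so ◇(p ∨ ¬q ∨ p) fails. ✗
u: successors {s}; p ∨ ¬q ∨ p there: s:T. ✓
Satisfying worlds: {s, u}.

2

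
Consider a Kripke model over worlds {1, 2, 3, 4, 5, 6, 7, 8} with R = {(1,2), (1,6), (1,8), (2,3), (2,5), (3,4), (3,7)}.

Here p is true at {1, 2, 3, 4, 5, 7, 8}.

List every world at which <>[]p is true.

{1, 2, 3}

1: successors {2, 6, 8}; []p there: 2:T, 6:T, 8:T. ✓
2: successors {3, 5}; []p there: 3:T, 5:T. ✓
3: successors {4, 7}; []p there: 4:T, 7:T. ✓
4: no successors, so <>[]p fails. ✗
5: no successors, so <>[]p fails. ✗
6: no successors, so <>[]p fails. ✗
7: no successors, so <>[]p fails. ✗
8: no successors, so <>[]p fails. ✗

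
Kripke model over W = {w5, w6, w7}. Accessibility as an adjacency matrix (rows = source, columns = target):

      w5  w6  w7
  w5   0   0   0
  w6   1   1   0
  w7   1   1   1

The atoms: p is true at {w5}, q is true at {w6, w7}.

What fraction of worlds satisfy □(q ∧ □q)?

1/3

w5: no successors, so □(q ∧ □q) holds vacuously. ✓
w6: successors {w5, w6}; q ∧ □q there: w5:F, w6:F. ✗
w7: successors {w5, w6, w7}; q ∧ □q there: w5:F, w6:F, w7:F. ✗
That's 1 of 3 worlds, so 1/3.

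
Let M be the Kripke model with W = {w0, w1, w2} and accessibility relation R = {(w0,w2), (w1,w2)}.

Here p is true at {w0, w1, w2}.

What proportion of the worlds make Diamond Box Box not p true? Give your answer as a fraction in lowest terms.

w0: successors {w2}; Box Box not p there: w2:T. ✓
w1: successors {w2}; Box Box not p there: w2:T. ✓
w2: no successors, so Diamond Box Box not p fails. ✗
That's 2 of 3 worlds, so 2/3.

2/3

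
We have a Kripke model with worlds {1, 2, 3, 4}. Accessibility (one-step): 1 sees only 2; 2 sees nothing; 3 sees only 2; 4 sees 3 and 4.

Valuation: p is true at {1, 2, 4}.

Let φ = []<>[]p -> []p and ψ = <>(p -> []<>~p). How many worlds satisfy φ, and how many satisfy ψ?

3 and 3

For []<>[]p -> []p:
1: []<>[]p is F, []p is T. ✓
2: []<>[]p is T, []p is T. ✓
3: []<>[]p is F, []p is T. ✓
4: []<>[]p is T, []p is F. ✗
— 3 worlds.
For <>(p -> []<>~p):
1: successors {2}; p -> []<>~p there: 2:T. ✓
2: no successors, so <>(p -> []<>~p) fails. ✗
3: successors {2}; p -> []<>~p there: 2:T. ✓
4: successors {3, 4}; p -> []<>~p there: 3:T, 4:F. ✓
— 3 worlds.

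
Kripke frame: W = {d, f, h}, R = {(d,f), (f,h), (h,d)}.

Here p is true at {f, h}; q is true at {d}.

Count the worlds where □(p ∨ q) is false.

d: successors {f}; p ∨ q there: f:T. ✓
f: successors {h}; p ∨ q there: h:T. ✓
h: successors {d}; p ∨ q there: d:T. ✓
Satisfying worlds: {d, f, h}.
So □(p ∨ q) fails at the other 0 worlds.

0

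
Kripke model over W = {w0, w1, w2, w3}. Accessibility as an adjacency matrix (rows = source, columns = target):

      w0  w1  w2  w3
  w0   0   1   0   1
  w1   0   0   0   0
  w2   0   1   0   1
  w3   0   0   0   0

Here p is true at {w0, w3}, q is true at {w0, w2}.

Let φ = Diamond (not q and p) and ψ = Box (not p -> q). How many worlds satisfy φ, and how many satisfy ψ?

2 and 2

For Diamond (not q and p):
w0: successors {w1, w3}; not q and p there: w1:F, w3:T. ✓
w1: no successors, so Diamond (not q and p) fails. ✗
w2: successors {w1, w3}; not q and p there: w1:F, w3:T. ✓
w3: no successors, so Diamond (not q and p) fails. ✗
— 2 worlds.
For Box (not p -> q):
w0: successors {w1, w3}; not p -> q there: w1:F, w3:T. ✗
w1: no successors, so Box (not p -> q) holds vacuously. ✓
w2: successors {w1, w3}; not p -> q there: w1:F, w3:T. ✗
w3: no successors, so Box (not p -> q) holds vacuously. ✓
— 2 worlds.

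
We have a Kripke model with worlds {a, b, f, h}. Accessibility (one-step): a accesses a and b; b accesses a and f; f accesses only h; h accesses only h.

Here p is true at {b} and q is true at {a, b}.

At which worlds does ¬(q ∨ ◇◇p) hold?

a: q ∨ ◇◇p is T. ✗
b: q ∨ ◇◇p is T. ✗
f: q ∨ ◇◇p is F. ✓
h: q ∨ ◇◇p is F. ✓

{f, h}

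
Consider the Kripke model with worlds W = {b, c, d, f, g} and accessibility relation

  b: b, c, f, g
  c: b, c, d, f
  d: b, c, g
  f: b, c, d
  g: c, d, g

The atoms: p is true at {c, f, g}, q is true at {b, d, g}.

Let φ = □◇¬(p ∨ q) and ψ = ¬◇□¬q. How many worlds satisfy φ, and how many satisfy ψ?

For □◇¬(p ∨ q):
b: successors {b, c, f, g}; ◇¬(p ∨ q) there: b:F, c:F, f:F, g:F. ✗
c: successors {b, c, d, f}; ◇¬(p ∨ q) there: b:F, c:F, d:F, f:F. ✗
d: successors {b, c, g}; ◇¬(p ∨ q) there: b:F, c:F, g:F. ✗
f: successors {b, c, d}; ◇¬(p ∨ q) there: b:F, c:F, d:F. ✗
g: successors {c, d, g}; ◇¬(p ∨ q) there: c:F, d:F, g:F. ✗
— 0 worlds.
For ¬◇□¬q:
b: ◇□¬q is F. ✓
c: ◇□¬q is F. ✓
d: ◇□¬q is F. ✓
f: ◇□¬q is F. ✓
g: ◇□¬q is F. ✓
— 5 worlds.

0 and 5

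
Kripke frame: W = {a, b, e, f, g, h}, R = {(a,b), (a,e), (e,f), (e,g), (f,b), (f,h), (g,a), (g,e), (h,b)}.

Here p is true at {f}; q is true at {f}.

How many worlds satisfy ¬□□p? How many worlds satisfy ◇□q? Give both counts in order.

4 and 3

For ¬□□p:
a: □□p is F. ✓
b: □□p is T. ✗
e: □□p is F. ✓
f: □□p is F. ✓
g: □□p is F. ✓
h: □□p is T. ✗
— 4 worlds.
For ◇□q:
a: successors {b, e}; □q there: b:T, e:F. ✓
b: no successors, so ◇□q fails. ✗
e: successors {f, g}; □q there: f:F, g:F. ✗
f: successors {b, h}; □q there: b:T, h:F. ✓
g: successors {a, e}; □q there: a:F, e:F. ✗
h: successors {b}; □q there: b:T. ✓
— 3 worlds.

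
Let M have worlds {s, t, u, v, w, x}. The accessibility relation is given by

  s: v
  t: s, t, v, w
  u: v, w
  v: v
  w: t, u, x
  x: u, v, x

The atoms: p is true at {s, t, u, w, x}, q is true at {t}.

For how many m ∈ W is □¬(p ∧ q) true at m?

s: successors {v}; ¬(p ∧ q) there: v:T. ✓
t: successors {s, t, v, w}; ¬(p ∧ q) there: s:T, t:F, v:T, w:T. ✗
u: successors {v, w}; ¬(p ∧ q) there: v:T, w:T. ✓
v: successors {v}; ¬(p ∧ q) there: v:T. ✓
w: successors {t, u, x}; ¬(p ∧ q) there: t:F, u:T, x:T. ✗
x: successors {u, v, x}; ¬(p ∧ q) there: u:T, v:T, x:T. ✓
Satisfying worlds: {s, u, v, x}.

4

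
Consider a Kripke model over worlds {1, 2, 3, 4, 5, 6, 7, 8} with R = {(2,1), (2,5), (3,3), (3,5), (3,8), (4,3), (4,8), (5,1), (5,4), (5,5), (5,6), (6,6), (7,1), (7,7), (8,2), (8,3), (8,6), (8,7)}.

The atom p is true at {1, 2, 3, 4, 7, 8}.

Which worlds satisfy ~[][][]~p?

1: [][][]~p is T. ✗
2: [][][]~p is F. ✓
3: [][][]~p is F. ✓
4: [][][]~p is F. ✓
5: [][][]~p is F. ✓
6: [][][]~p is T. ✗
7: [][][]~p is F. ✓
8: [][][]~p is F. ✓

{2, 3, 4, 5, 7, 8}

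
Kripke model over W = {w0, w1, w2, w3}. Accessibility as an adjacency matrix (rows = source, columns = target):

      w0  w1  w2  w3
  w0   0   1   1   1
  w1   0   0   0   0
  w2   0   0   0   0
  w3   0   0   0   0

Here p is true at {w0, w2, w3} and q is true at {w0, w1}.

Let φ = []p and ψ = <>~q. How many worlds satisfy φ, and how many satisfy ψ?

For []p:
w0: successors {w1, w2, w3}; p there: w1:F, w2:T, w3:T. ✗
w1: no successors, so []p holds vacuously. ✓
w2: no successors, so []p holds vacuously. ✓
w3: no successors, so []p holds vacuously. ✓
— 3 worlds.
For <>~q:
w0: successors {w1, w2, w3}; ~q there: w1:F, w2:T, w3:T. ✓
w1: no successors, so <>~q fails. ✗
w2: no successors, so <>~q fails. ✗
w3: no successors, so <>~q fails. ✗
— 1 world.

3 and 1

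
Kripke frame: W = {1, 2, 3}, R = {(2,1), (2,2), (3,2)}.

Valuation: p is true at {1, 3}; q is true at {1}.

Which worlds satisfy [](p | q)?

{1}

1: no successors, so [](p | q) holds vacuously. ✓
2: successors {1, 2}; p | q there: 1:T, 2:F. ✗
3: successors {2}; p | q there: 2:F. ✗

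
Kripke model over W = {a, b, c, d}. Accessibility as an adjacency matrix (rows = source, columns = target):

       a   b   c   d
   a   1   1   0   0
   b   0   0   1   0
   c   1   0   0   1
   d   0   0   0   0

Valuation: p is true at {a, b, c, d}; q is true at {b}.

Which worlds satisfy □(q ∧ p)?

{d}

a: successors {a, b}; q ∧ p there: a:F, b:T. ✗
b: successors {c}; q ∧ p there: c:F. ✗
c: successors {a, d}; q ∧ p there: a:F, d:F. ✗
d: no successors, so □(q ∧ p) holds vacuously. ✓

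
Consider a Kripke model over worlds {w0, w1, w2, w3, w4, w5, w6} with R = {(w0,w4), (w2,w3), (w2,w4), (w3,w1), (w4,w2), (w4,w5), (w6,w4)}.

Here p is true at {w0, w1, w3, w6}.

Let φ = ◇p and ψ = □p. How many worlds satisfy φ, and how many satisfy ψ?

For ◇p:
w0: successors {w4}; p there: w4:F. ✗
w1: no successors, so ◇p fails. ✗
w2: successors {w3, w4}; p there: w3:T, w4:F. ✓
w3: successors {w1}; p there: w1:T. ✓
w4: successors {w2, w5}; p there: w2:F, w5:F. ✗
w5: no successors, so ◇p fails. ✗
w6: successors {w4}; p there: w4:F. ✗
— 2 worlds.
For □p:
w0: successors {w4}; p there: w4:F. ✗
w1: no successors, so □p holds vacuously. ✓
w2: successors {w3, w4}; p there: w3:T, w4:F. ✗
w3: successors {w1}; p there: w1:T. ✓
w4: successors {w2, w5}; p there: w2:F, w5:F. ✗
w5: no successors, so □p holds vacuously. ✓
w6: successors {w4}; p there: w4:F. ✗
— 3 worlds.

2 and 3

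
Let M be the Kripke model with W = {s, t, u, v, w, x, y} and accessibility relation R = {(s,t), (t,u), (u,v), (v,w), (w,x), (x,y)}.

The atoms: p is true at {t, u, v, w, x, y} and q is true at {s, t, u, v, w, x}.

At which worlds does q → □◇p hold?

s: q is T, □◇p is T. ✓
t: q is T, □◇p is T. ✓
u: q is T, □◇p is T. ✓
v: q is T, □◇p is T. ✓
w: q is T, □◇p is T. ✓
x: q is T, □◇p is F. ✗
y: q is F, □◇p is T. ✓

{s, t, u, v, w, y}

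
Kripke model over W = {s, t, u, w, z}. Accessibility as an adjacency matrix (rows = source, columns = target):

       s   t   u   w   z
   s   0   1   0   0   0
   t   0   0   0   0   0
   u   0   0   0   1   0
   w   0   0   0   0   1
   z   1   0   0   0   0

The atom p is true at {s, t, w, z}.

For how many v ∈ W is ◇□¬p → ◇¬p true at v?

s: ◇□¬p is T, ◇¬p is F. ✗
t: ◇□¬p is F, ◇¬p is F. ✓
u: ◇□¬p is F, ◇¬p is F. ✓
w: ◇□¬p is F, ◇¬p is F. ✓
z: ◇□¬p is F, ◇¬p is F. ✓
Satisfying worlds: {t, u, w, z}.

4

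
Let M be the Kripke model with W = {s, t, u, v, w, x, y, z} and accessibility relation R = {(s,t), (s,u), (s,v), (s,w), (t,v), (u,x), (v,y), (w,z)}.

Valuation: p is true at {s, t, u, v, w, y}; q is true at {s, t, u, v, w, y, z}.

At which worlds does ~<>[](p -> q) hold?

{x, y, z}

s: <>[](p -> q) is T. ✗
t: <>[](p -> q) is T. ✗
u: <>[](p -> q) is T. ✗
v: <>[](p -> q) is T. ✗
w: <>[](p -> q) is T. ✗
x: <>[](p -> q) is F. ✓
y: <>[](p -> q) is F. ✓
z: <>[](p -> q) is F. ✓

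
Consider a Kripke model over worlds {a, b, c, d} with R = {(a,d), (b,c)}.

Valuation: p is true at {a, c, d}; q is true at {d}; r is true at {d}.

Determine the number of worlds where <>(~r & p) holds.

1

a: successors {d}; ~r & p there: d:F. ✗
b: successors {c}; ~r & p there: c:T. ✓
c: no successors, so <>(~r & p) fails. ✗
d: no successors, so <>(~r & p) fails. ✗
Satisfying worlds: {b}.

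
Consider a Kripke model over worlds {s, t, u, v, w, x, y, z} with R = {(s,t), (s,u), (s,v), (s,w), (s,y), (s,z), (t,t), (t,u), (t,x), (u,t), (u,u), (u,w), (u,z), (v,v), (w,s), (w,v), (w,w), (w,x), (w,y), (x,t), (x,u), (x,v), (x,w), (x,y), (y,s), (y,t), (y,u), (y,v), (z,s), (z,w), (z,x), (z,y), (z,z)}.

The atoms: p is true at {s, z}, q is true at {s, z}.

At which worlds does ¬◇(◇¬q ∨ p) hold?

s: ◇(◇¬q ∨ p) is T. ✗
t: ◇(◇¬q ∨ p) is T. ✗
u: ◇(◇¬q ∨ p) is T. ✗
v: ◇(◇¬q ∨ p) is T. ✗
w: ◇(◇¬q ∨ p) is T. ✗
x: ◇(◇¬q ∨ p) is T. ✗
y: ◇(◇¬q ∨ p) is T. ✗
z: ◇(◇¬q ∨ p) is T. ✗

∅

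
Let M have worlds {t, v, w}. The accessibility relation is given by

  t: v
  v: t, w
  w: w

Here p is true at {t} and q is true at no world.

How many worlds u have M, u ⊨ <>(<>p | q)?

t: successors {v}; <>p | q there: v:T. ✓
v: successors {t, w}; <>p | q there: t:F, w:F. ✗
w: successors {w}; <>p | q there: w:F. ✗
Satisfying worlds: {t}.

1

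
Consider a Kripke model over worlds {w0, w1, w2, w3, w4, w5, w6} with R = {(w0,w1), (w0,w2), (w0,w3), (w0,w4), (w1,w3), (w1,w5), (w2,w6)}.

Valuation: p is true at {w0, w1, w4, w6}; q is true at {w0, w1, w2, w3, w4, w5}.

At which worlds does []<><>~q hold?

{w3, w4, w5, w6}

w0: successors {w1, w2, w3, w4}; <><>~q there: w1:F, w2:F, w3:F, w4:F. ✗
w1: successors {w3, w5}; <><>~q there: w3:F, w5:F. ✗
w2: successors {w6}; <><>~q there: w6:F. ✗
w3: no successors, so []<><>~q holds vacuously. ✓
w4: no successors, so []<><>~q holds vacuously. ✓
w5: no successors, so []<><>~q holds vacuously. ✓
w6: no successors, so []<><>~q holds vacuously. ✓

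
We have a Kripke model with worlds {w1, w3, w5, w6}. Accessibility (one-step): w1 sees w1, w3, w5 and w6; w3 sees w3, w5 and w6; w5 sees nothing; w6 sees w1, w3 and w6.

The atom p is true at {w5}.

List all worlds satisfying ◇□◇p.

w1: successors {w1, w3, w5, w6}; □◇p there: w1:F, w3:F, w5:T, w6:F. ✓
w3: successors {w3, w5, w6}; □◇p there: w3:F, w5:T, w6:F. ✓
w5: no successors, so ◇□◇p fails. ✗
w6: successors {w1, w3, w6}; □◇p there: w1:F, w3:F, w6:F. ✗

{w1, w3}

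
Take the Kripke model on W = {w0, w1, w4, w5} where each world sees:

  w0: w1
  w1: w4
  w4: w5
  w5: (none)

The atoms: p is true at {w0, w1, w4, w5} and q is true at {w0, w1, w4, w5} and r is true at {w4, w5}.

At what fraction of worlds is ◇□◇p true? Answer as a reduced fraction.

1/2

w0: successors {w1}; □◇p there: w1:T. ✓
w1: successors {w4}; □◇p there: w4:F. ✗
w4: successors {w5}; □◇p there: w5:T. ✓
w5: no successors, so ◇□◇p fails. ✗
That's 2 of 4 worlds, so 2/4 = 1/2.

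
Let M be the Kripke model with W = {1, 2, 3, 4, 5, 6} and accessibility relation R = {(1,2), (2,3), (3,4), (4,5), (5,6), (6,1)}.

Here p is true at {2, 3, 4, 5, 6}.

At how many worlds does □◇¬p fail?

5

1: successors {2}; ◇¬p there: 2:F. ✗
2: successors {3}; ◇¬p there: 3:F. ✗
3: successors {4}; ◇¬p there: 4:F. ✗
4: successors {5}; ◇¬p there: 5:F. ✗
5: successors {6}; ◇¬p there: 6:T. ✓
6: successors {1}; ◇¬p there: 1:F. ✗
Satisfying worlds: {5}.
So □◇¬p fails at the other 5 worlds.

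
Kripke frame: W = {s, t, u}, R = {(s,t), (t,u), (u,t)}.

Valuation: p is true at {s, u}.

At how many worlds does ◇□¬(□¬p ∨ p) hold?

1

s: successors {t}; □¬(□¬p ∨ p) there: t:F. ✗
t: successors {u}; □¬(□¬p ∨ p) there: u:T. ✓
u: successors {t}; □¬(□¬p ∨ p) there: t:F. ✗
Satisfying worlds: {t}.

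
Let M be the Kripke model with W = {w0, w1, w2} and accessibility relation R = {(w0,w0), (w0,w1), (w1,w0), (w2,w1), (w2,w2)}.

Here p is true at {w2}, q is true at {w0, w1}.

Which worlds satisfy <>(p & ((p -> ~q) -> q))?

∅

w0: successors {w0, w1}; p & ((p -> ~q) -> q) there: w0:F, w1:F. ✗
w1: successors {w0}; p & ((p -> ~q) -> q) there: w0:F. ✗
w2: successors {w1, w2}; p & ((p -> ~q) -> q) there: w1:F, w2:F. ✗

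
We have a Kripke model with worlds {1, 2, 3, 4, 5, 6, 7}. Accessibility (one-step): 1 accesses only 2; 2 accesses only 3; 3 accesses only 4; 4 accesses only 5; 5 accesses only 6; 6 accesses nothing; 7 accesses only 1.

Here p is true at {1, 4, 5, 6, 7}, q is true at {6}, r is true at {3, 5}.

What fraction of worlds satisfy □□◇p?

1: successors {2}; □◇p there: 2:T. ✓
2: successors {3}; □◇p there: 3:T. ✓
3: successors {4}; □◇p there: 4:T. ✓
4: successors {5}; □◇p there: 5:F. ✗
5: successors {6}; □◇p there: 6:T. ✓
6: no successors, so □□◇p holds vacuously. ✓
7: successors {1}; □◇p there: 1:F. ✗
That's 5 of 7 worlds, so 5/7.

5/7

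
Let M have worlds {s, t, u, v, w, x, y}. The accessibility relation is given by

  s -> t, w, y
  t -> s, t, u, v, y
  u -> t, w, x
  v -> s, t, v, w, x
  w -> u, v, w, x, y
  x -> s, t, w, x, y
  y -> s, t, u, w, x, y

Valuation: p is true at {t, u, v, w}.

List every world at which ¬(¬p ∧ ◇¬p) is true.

s: ¬p ∧ ◇¬p is T. ✗
t: ¬p ∧ ◇¬p is F. ✓
u: ¬p ∧ ◇¬p is F. ✓
v: ¬p ∧ ◇¬p is F. ✓
w: ¬p ∧ ◇¬p is F. ✓
x: ¬p ∧ ◇¬p is T. ✗
y: ¬p ∧ ◇¬p is T. ✗

{t, u, v, w}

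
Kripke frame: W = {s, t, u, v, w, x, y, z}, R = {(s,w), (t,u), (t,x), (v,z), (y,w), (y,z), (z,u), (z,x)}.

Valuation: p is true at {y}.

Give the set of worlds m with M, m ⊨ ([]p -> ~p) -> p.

{y}

s: []p -> ~p is T, p is F. ✗
t: []p -> ~p is T, p is F. ✗
u: []p -> ~p is T, p is F. ✗
v: []p -> ~p is T, p is F. ✗
w: []p -> ~p is T, p is F. ✗
x: []p -> ~p is T, p is F. ✗
y: []p -> ~p is T, p is T. ✓
z: []p -> ~p is T, p is F. ✗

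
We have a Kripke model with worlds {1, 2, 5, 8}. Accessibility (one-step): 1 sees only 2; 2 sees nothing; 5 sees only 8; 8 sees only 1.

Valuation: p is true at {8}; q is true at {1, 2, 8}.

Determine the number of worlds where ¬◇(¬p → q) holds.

1

1: ◇(¬p → q) is T. ✗
2: ◇(¬p → q) is F. ✓
5: ◇(¬p → q) is T. ✗
8: ◇(¬p → q) is T. ✗
Satisfying worlds: {2}.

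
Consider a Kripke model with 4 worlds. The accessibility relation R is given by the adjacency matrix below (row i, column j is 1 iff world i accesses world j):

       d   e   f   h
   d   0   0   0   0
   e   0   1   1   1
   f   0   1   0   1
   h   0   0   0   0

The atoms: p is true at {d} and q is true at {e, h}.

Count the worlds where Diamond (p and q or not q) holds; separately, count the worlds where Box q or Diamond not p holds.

For Diamond (p and q or not q):
d: no successors, so Diamond (p and q or not q) fails. ✗
e: successors {e, f, h}; p and q or not q there: e:F, f:T, h:F. ✓
f: successors {e, h}; p and q or not q there: e:F, h:F. ✗
h: no successors, so Diamond (p and q or not q) fails. ✗
— 1 world.
For Box q or Diamond not p:
d: Box q is T, Diamond not p is F. ✓
e: Box q is F, Diamond not p is T. ✓
f: Box q is T, Diamond not p is T. ✓
h: Box q is T, Diamond not p is F. ✓
— 4 worlds.

1 and 4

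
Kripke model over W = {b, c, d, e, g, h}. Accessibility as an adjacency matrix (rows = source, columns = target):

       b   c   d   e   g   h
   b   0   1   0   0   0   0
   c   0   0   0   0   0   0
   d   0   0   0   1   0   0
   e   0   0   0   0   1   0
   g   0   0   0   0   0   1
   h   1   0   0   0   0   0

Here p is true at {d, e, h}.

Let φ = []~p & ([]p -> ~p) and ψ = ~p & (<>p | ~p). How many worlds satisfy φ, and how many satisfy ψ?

For []~p & ([]p -> ~p):
b: []~p is T, []p -> ~p is T. ✓
c: []~p is T, []p -> ~p is T. ✓
d: []~p is F, []p -> ~p is F. ✗
e: []~p is T, []p -> ~p is T. ✓
g: []~p is F, []p -> ~p is T. ✗
h: []~p is T, []p -> ~p is T. ✓
— 4 worlds.
For ~p & (<>p | ~p):
b: ~p is T, <>p | ~p is T. ✓
c: ~p is T, <>p | ~p is T. ✓
d: ~p is F, <>p | ~p is T. ✗
e: ~p is F, <>p | ~p is F. ✗
g: ~p is T, <>p | ~p is T. ✓
h: ~p is F, <>p | ~p is F. ✗
— 3 worlds.

4 and 3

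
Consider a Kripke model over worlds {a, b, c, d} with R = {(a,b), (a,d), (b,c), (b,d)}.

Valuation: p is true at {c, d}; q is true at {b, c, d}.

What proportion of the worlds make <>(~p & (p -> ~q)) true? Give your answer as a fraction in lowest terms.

a: successors {b, d}; ~p & (p -> ~q) there: b:T, d:F. ✓
b: successors {c, d}; ~p & (p -> ~q) there: c:F, d:F. ✗
c: no successors, so <>(~p & (p -> ~q)) fails. ✗
d: no successors, so <>(~p & (p -> ~q)) fails. ✗
That's 1 of 4 worlds, so 1/4.

1/4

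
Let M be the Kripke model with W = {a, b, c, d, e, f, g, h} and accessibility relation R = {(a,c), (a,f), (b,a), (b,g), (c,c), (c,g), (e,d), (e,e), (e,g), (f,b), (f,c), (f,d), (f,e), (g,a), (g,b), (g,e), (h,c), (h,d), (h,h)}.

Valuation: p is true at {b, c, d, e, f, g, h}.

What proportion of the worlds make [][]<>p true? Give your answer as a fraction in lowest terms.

a: successors {c, f}; []<>p there: c:T, f:F. ✗
b: successors {a, g}; []<>p there: a:T, g:T. ✓
c: successors {c, g}; []<>p there: c:T, g:T. ✓
d: no successors, so [][]<>p holds vacuously. ✓
e: successors {d, e, g}; []<>p there: d:T, e:F, g:T. ✗
f: successors {b, c, d, e}; []<>p there: b:T, c:T, d:T, e:F. ✗
g: successors {a, b, e}; []<>p there: a:T, b:T, e:F. ✗
h: successors {c, d, h}; []<>p there: c:T, d:T, h:F. ✗
That's 3 of 8 worlds, so 3/8.

3/8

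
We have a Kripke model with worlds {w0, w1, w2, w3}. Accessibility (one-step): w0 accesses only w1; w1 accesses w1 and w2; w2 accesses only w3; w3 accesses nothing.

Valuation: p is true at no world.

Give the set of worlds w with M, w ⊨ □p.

w0: successors {w1}; p there: w1:F. ✗
w1: successors {w1, w2}; p there: w1:F, w2:F. ✗
w2: successors {w3}; p there: w3:F. ✗
w3: no successors, so □p holds vacuously. ✓

{w3}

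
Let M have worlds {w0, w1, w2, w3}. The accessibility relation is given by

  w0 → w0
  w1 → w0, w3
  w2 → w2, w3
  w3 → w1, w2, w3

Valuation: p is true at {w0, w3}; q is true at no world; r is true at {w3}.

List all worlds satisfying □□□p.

w0: successors {w0}; □□p there: w0:T. ✓
w1: successors {w0, w3}; □□p there: w0:T, w3:F. ✗
w2: successors {w2, w3}; □□p there: w2:F, w3:F. ✗
w3: successors {w1, w2, w3}; □□p there: w1:F, w2:F, w3:F. ✗

{w0}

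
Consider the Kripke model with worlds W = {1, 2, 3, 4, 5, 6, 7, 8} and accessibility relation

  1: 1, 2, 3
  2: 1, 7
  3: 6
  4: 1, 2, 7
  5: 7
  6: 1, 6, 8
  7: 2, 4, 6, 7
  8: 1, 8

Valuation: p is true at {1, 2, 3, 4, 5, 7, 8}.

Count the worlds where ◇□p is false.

1: successors {1, 2, 3}; □p there: 1:T, 2:T, 3:F. ✓
2: successors {1, 7}; □p there: 1:T, 7:F. ✓
3: successors {6}; □p there: 6:F. ✗
4: successors {1, 2, 7}; □p there: 1:T, 2:T, 7:F. ✓
5: successors {7}; □p there: 7:F. ✗
6: successors {1, 6, 8}; □p there: 1:T, 6:F, 8:T. ✓
7: successors {2, 4, 6, 7}; □p there: 2:T, 4:T, 6:F, 7:F. ✓
8: successors {1, 8}; □p there: 1:T, 8:T. ✓
Satisfying worlds: {1, 2, 4, 6, 7, 8}.
So ◇□p fails at the other 2 worlds.

2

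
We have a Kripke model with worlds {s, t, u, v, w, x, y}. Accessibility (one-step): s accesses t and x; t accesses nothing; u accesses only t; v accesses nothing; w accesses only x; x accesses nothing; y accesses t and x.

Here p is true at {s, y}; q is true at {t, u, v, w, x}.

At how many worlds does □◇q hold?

s: successors {t, x}; ◇q there: t:F, x:F. ✗
t: no successors, so □◇q holds vacuously. ✓
u: successors {t}; ◇q there: t:F. ✗
v: no successors, so □◇q holds vacuously. ✓
w: successors {x}; ◇q there: x:F. ✗
x: no successors, so □◇q holds vacuously. ✓
y: successors {t, x}; ◇q there: t:F, x:F. ✗
Satisfying worlds: {t, v, x}.

3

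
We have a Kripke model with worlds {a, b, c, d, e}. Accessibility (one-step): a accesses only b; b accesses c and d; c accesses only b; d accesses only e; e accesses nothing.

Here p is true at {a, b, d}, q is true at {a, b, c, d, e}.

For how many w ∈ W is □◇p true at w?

a: successors {b}; ◇p there: b:T. ✓
b: successors {c, d}; ◇p there: c:T, d:F. ✗
c: successors {b}; ◇p there: b:T. ✓
d: successors {e}; ◇p there: e:F. ✗
e: no successors, so □◇p holds vacuously. ✓
Satisfying worlds: {a, c, e}.

3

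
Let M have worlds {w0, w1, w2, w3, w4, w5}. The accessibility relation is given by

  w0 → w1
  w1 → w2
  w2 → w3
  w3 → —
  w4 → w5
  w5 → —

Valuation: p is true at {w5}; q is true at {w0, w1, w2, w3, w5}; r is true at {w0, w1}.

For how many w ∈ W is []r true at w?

w0: successors {w1}; r there: w1:T. ✓
w1: successors {w2}; r there: w2:F. ✗
w2: successors {w3}; r there: w3:F. ✗
w3: no successors, so []r holds vacuously. ✓
w4: successors {w5}; r there: w5:F. ✗
w5: no successors, so []r holds vacuously. ✓
Satisfying worlds: {w0, w3, w5}.

3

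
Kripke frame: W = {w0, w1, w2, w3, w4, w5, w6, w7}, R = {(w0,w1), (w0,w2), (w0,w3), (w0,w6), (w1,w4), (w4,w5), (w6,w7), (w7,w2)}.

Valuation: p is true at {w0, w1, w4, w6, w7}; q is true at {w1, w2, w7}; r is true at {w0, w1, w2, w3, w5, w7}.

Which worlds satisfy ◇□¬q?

w0: successors {w1, w2, w3, w6}; □¬q there: w1:T, w2:T, w3:T, w6:F. ✓
w1: successors {w4}; □¬q there: w4:T. ✓
w2: no successors, so ◇□¬q fails. ✗
w3: no successors, so ◇□¬q fails. ✗
w4: successors {w5}; □¬q there: w5:T. ✓
w5: no successors, so ◇□¬q fails. ✗
w6: successors {w7}; □¬q there: w7:F. ✗
w7: successors {w2}; □¬q there: w2:T. ✓

{w0, w1, w4, w7}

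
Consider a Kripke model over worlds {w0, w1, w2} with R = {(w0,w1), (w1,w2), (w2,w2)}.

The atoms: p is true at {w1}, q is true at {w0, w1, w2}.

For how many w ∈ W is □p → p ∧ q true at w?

w0: □p is T, p ∧ q is F. ✗
w1: □p is F, p ∧ q is T. ✓
w2: □p is F, p ∧ q is F. ✓
Satisfying worlds: {w1, w2}.

2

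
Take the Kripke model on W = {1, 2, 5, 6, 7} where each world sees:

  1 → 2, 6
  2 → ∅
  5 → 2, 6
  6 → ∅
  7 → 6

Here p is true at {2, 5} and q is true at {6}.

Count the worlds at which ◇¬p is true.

3

1: successors {2, 6}; ¬p there: 2:F, 6:T. ✓
2: no successors, so ◇¬p fails. ✗
5: successors {2, 6}; ¬p there: 2:F, 6:T. ✓
6: no successors, so ◇¬p fails. ✗
7: successors {6}; ¬p there: 6:T. ✓
Satisfying worlds: {1, 5, 7}.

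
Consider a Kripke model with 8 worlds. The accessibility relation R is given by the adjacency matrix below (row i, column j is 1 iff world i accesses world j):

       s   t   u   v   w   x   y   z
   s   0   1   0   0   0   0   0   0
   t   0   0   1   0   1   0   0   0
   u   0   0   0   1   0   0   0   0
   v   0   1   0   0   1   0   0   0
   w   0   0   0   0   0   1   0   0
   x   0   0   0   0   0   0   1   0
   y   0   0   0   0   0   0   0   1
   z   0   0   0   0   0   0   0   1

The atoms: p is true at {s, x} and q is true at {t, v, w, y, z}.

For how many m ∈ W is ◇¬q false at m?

6

s: successors {t}; ¬q there: t:F. ✗
t: successors {u, w}; ¬q there: u:T, w:F. ✓
u: successors {v}; ¬q there: v:F. ✗
v: successors {t, w}; ¬q there: t:F, w:F. ✗
w: successors {x}; ¬q there: x:T. ✓
x: successors {y}; ¬q there: y:F. ✗
y: successors {z}; ¬q there: z:F. ✗
z: successors {z}; ¬q there: z:F. ✗
Satisfying worlds: {t, w}.
So ◇¬q fails at the other 6 worlds.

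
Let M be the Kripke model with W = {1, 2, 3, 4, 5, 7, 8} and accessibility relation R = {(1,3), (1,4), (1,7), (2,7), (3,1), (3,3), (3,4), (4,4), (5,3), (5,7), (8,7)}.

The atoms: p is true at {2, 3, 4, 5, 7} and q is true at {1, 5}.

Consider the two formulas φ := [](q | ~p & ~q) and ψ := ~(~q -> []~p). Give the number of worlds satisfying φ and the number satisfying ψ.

For [](q | ~p & ~q):
1: successors {3, 4, 7}; q | ~p & ~q there: 3:F, 4:F, 7:F. ✗
2: successors {7}; q | ~p & ~q there: 7:F. ✗
3: successors {1, 3, 4}; q | ~p & ~q there: 1:T, 3:F, 4:F. ✗
4: successors {4}; q | ~p & ~q there: 4:F. ✗
5: successors {3, 7}; q | ~p & ~q there: 3:F, 7:F. ✗
7: no successors, so [](q | ~p & ~q) holds vacuously. ✓
8: successors {7}; q | ~p & ~q there: 7:F. ✗
— 1 world.
For ~(~q -> []~p):
1: ~q -> []~p is T. ✗
2: ~q -> []~p is F. ✓
3: ~q -> []~p is F. ✓
4: ~q -> []~p is F. ✓
5: ~q -> []~p is T. ✗
7: ~q -> []~p is T. ✗
8: ~q -> []~p is F. ✓
— 4 worlds.

1 and 4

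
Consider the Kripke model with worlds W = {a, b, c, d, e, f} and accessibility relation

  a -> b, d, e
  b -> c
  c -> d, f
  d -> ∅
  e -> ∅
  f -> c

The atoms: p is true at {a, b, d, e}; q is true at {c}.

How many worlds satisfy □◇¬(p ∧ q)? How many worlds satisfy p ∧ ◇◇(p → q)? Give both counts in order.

4 and 2

For □◇¬(p ∧ q):
a: successors {b, d, e}; ◇¬(p ∧ q) there: b:T, d:F, e:F. ✗
b: successors {c}; ◇¬(p ∧ q) there: c:T. ✓
c: successors {d, f}; ◇¬(p ∧ q) there: d:F, f:T. ✗
d: no successors, so □◇¬(p ∧ q) holds vacuously. ✓
e: no successors, so □◇¬(p ∧ q) holds vacuously. ✓
f: successors {c}; ◇¬(p ∧ q) there: c:T. ✓
— 4 worlds.
For p ∧ ◇◇(p → q):
a: p is T, ◇◇(p → q) is T. ✓
b: p is T, ◇◇(p → q) is T. ✓
c: p is F, ◇◇(p → q) is T. ✗
d: p is T, ◇◇(p → q) is F. ✗
e: p is T, ◇◇(p → q) is F. ✗
f: p is F, ◇◇(p → q) is T. ✗
— 2 worlds.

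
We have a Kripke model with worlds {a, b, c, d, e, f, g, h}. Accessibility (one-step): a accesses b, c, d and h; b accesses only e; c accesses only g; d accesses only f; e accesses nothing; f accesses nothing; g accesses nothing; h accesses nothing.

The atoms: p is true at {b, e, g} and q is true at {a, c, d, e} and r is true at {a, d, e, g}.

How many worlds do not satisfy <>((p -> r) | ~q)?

4

a: successors {b, c, d, h}; (p -> r) | ~q there: b:T, c:T, d:T, h:T. ✓
b: successors {e}; (p -> r) | ~q there: e:T. ✓
c: successors {g}; (p -> r) | ~q there: g:T. ✓
d: successors {f}; (p -> r) | ~q there: f:T. ✓
e: no successors, so <>((p -> r) | ~q) fails. ✗
f: no successors, so <>((p -> r) | ~q) fails. ✗
g: no successors, so <>((p -> r) | ~q) fails. ✗
h: no successors, so <>((p -> r) | ~q) fails. ✗
Satisfying worlds: {a, b, c, d}.
So <>((p -> r) | ~q) fails at the other 4 worlds.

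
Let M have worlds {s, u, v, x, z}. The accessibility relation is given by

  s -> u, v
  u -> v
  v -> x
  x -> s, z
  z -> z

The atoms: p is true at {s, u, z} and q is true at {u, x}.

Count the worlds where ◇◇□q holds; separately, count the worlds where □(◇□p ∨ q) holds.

2 and 4

For ◇◇□q:
s: successors {u, v}; ◇□q there: u:T, v:F. ✓
u: successors {v}; ◇□q there: v:F. ✗
v: successors {x}; ◇□q there: x:F. ✗
x: successors {s, z}; ◇□q there: s:T, z:F. ✓
z: successors {z}; ◇□q there: z:F. ✗
— 2 worlds.
For □(◇□p ∨ q):
s: successors {u, v}; ◇□p ∨ q there: u:T, v:T. ✓
u: successors {v}; ◇□p ∨ q there: v:T. ✓
v: successors {x}; ◇□p ∨ q there: x:T. ✓
x: successors {s, z}; ◇□p ∨ q there: s:F, z:T. ✗
z: successors {z}; ◇□p ∨ q there: z:T. ✓
— 4 worlds.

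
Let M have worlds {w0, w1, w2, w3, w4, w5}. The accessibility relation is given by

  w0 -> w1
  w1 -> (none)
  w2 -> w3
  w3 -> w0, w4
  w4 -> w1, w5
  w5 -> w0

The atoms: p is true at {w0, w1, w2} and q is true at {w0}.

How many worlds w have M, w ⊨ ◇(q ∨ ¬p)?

4

w0: successors {w1}; q ∨ ¬p there: w1:F. ✗
w1: no successors, so ◇(q ∨ ¬p) fails. ✗
w2: successors {w3}; q ∨ ¬p there: w3:T. ✓
w3: successors {w0, w4}; q ∨ ¬p there: w0:T, w4:T. ✓
w4: successors {w1, w5}; q ∨ ¬p there: w1:F, w5:T. ✓
w5: successors {w0}; q ∨ ¬p there: w0:T. ✓
Satisfying worlds: {w2, w3, w4, w5}.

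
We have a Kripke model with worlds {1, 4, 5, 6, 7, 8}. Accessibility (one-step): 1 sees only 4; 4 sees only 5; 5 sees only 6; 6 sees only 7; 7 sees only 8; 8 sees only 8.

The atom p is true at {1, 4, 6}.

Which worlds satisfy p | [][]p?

{1, 4, 6}

1: p is T, [][]p is F. ✓
4: p is T, [][]p is T. ✓
5: p is F, [][]p is F. ✗
6: p is T, [][]p is F. ✓
7: p is F, [][]p is F. ✗
8: p is F, [][]p is F. ✗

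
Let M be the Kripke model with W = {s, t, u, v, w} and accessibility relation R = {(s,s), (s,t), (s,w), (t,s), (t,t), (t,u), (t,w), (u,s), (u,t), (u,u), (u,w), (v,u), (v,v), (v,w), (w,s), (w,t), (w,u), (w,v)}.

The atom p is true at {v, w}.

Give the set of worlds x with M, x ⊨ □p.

∅

s: successors {s, t, w}; p there: s:F, t:F, w:T. ✗
t: successors {s, t, u, w}; p there: s:F, t:F, u:F, w:T. ✗
u: successors {s, t, u, w}; p there: s:F, t:F, u:F, w:T. ✗
v: successors {u, v, w}; p there: u:F, v:T, w:T. ✗
w: successors {s, t, u, v}; p there: s:F, t:F, u:F, v:T. ✗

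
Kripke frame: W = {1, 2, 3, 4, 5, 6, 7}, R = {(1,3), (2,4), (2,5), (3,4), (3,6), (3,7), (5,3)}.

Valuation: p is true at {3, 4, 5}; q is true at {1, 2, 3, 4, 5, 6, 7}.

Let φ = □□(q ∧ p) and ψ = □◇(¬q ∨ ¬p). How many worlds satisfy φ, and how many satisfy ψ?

For □□(q ∧ p):
1: successors {3}; □(q ∧ p) there: 3:F. ✗
2: successors {4, 5}; □(q ∧ p) there: 4:T, 5:T. ✓
3: successors {4, 6, 7}; □(q ∧ p) there: 4:T, 6:T, 7:T. ✓
4: no successors, so □□(q ∧ p) holds vacuously. ✓
5: successors {3}; □(q ∧ p) there: 3:F. ✗
6: no successors, so □□(q ∧ p) holds vacuously. ✓
7: no successors, so □□(q ∧ p) holds vacuously. ✓
— 5 worlds.
For □◇(¬q ∨ ¬p):
1: successors {3}; ◇(¬q ∨ ¬p) there: 3:T. ✓
2: successors {4, 5}; ◇(¬q ∨ ¬p) there: 4:F, 5:F. ✗
3: successors {4, 6, 7}; ◇(¬q ∨ ¬p) there: 4:F, 6:F, 7:F. ✗
4: no successors, so □◇(¬q ∨ ¬p) holds vacuously. ✓
5: successors {3}; ◇(¬q ∨ ¬p) there: 3:T. ✓
6: no successors, so □◇(¬q ∨ ¬p) holds vacuously. ✓
7: no successors, so □◇(¬q ∨ ¬p) holds vacuously. ✓
— 5 worlds.

5 and 5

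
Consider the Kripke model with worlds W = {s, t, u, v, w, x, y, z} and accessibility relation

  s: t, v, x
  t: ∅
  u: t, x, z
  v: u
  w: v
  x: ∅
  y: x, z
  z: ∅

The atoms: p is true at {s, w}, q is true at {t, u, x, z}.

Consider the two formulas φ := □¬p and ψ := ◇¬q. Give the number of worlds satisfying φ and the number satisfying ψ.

8 and 2

For □¬p:
s: successors {t, v, x}; ¬p there: t:T, v:T, x:T. ✓
t: no successors, so □¬p holds vacuously. ✓
u: successors {t, x, z}; ¬p there: t:T, x:T, z:T. ✓
v: successors {u}; ¬p there: u:T. ✓
w: successors {v}; ¬p there: v:T. ✓
x: no successors, so □¬p holds vacuously. ✓
y: successors {x, z}; ¬p there: x:T, z:T. ✓
z: no successors, so □¬p holds vacuously. ✓
— 8 worlds.
For ◇¬q:
s: successors {t, v, x}; ¬q there: t:F, v:T, x:F. ✓
t: no successors, so ◇¬q fails. ✗
u: successors {t, x, z}; ¬q there: t:F, x:F, z:F. ✗
v: successors {u}; ¬q there: u:F. ✗
w: successors {v}; ¬q there: v:T. ✓
x: no successors, so ◇¬q fails. ✗
y: successors {x, z}; ¬q there: x:F, z:F. ✗
z: no successors, so ◇¬q fails. ✗
— 2 worlds.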